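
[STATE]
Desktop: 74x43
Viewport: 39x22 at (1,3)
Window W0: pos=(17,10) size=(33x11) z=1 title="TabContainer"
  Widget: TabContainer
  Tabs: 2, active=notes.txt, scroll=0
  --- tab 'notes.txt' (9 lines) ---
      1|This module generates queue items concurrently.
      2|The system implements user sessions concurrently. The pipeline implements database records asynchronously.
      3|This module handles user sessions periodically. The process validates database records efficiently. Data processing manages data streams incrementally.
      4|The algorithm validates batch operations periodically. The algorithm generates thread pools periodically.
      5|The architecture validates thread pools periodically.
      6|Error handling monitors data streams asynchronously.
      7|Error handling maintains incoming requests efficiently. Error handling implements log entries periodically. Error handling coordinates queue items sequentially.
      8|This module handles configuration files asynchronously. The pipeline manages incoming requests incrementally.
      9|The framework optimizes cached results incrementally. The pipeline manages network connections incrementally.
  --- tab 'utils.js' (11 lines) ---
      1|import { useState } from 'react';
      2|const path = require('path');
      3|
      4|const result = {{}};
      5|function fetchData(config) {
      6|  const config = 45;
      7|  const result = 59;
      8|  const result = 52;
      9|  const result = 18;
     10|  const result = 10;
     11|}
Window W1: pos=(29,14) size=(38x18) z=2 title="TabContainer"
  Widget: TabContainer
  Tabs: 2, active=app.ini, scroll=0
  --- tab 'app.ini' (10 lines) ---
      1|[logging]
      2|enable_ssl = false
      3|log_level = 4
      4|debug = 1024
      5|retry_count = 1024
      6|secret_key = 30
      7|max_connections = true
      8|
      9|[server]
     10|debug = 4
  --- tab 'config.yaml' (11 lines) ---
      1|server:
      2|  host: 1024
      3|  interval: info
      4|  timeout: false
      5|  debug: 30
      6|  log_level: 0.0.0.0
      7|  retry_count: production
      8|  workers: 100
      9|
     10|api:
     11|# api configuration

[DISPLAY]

                                       
                                       
                                       
                                       
                                       
                                       
                                       
                ┏━━━━━━━━━━━━━━━━━━━━━━
                ┃ TabContainer         
                ┠──────────────────────
                ┃[notes.txt]│ utils.js 
                ┃───────────┏━━━━━━━━━━
                ┃This module┃ TabContai
                ┃The system ┠──────────
                ┃This module┃[app.ini]│
                ┃The algorit┃──────────
                ┃The archite┃[logging] 
                ┗━━━━━━━━━━━┃enable_ssl
                            ┃log_level 
                            ┃debug = 10
                            ┃retry_coun
                            ┃secret_key


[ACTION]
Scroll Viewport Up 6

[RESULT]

                                       
                                       
                                       
                                       
                                       
                                       
                                       
                                       
                                       
                                       
                ┏━━━━━━━━━━━━━━━━━━━━━━
                ┃ TabContainer         
                ┠──────────────────────
                ┃[notes.txt]│ utils.js 
                ┃───────────┏━━━━━━━━━━
                ┃This module┃ TabContai
                ┃The system ┠──────────
                ┃This module┃[app.ini]│
                ┃The algorit┃──────────
                ┃The archite┃[logging] 
                ┗━━━━━━━━━━━┃enable_ssl
                            ┃log_level 


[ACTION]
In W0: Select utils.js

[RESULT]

                                       
                                       
                                       
                                       
                                       
                                       
                                       
                                       
                                       
                                       
                ┏━━━━━━━━━━━━━━━━━━━━━━
                ┃ TabContainer         
                ┠──────────────────────
                ┃ notes.txt │[utils.js]
                ┃───────────┏━━━━━━━━━━
                ┃import { us┃ TabContai
                ┃const path ┠──────────
                ┃           ┃[app.ini]│
                ┃const resul┃──────────
                ┃function fe┃[logging] 
                ┗━━━━━━━━━━━┃enable_ssl
                            ┃log_level 


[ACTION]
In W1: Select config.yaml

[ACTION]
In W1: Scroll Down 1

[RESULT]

                                       
                                       
                                       
                                       
                                       
                                       
                                       
                                       
                                       
                                       
                ┏━━━━━━━━━━━━━━━━━━━━━━
                ┃ TabContainer         
                ┠──────────────────────
                ┃ notes.txt │[utils.js]
                ┃───────────┏━━━━━━━━━━
                ┃import { us┃ TabContai
                ┃const path ┠──────────
                ┃           ┃ app.ini │
                ┃const resul┃──────────
                ┃function fe┃  host: 10
                ┗━━━━━━━━━━━┃  interval
                            ┃  timeout:


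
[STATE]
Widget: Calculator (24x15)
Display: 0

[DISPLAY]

                       0
┌───┬───┬───┬───┐       
│ 7 │ 8 │ 9 │ ÷ │       
├───┼───┼───┼───┤       
│ 4 │ 5 │ 6 │ × │       
├───┼───┼───┼───┤       
│ 1 │ 2 │ 3 │ - │       
├───┼───┼───┼───┤       
│ 0 │ . │ = │ + │       
├───┼───┼───┼───┤       
│ C │ MC│ MR│ M+│       
└───┴───┴───┴───┘       
                        
                        
                        


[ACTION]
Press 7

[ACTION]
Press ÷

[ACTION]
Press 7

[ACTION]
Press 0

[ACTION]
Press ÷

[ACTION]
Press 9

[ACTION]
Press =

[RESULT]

           0.01111111111
┌───┬───┬───┬───┐       
│ 7 │ 8 │ 9 │ ÷ │       
├───┼───┼───┼───┤       
│ 4 │ 5 │ 6 │ × │       
├───┼───┼───┼───┤       
│ 1 │ 2 │ 3 │ - │       
├───┼───┼───┼───┤       
│ 0 │ . │ = │ + │       
├───┼───┼───┼───┤       
│ C │ MC│ MR│ M+│       
└───┴───┴───┴───┘       
                        
                        
                        


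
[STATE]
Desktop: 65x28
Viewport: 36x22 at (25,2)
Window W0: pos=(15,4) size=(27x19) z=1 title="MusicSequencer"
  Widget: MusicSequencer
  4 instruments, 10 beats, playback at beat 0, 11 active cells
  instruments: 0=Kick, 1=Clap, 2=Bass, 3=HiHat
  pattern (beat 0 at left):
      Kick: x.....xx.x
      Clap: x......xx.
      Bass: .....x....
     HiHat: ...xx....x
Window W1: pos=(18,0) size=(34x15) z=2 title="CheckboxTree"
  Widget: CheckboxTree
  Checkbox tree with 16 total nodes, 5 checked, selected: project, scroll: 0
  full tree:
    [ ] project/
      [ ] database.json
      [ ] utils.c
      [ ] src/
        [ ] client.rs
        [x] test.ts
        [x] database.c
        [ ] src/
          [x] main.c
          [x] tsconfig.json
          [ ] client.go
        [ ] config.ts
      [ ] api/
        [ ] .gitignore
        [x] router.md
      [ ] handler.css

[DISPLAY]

──────────────────────────┨         
roject/                   ┃         
 database.json            ┃         
 utils.c                  ┃         
 src/                     ┃         
 ] client.rs              ┃         
x] test.ts                ┃         
x] database.c             ┃         
-] src/                   ┃         
 [x] main.c               ┃         
 [x] tsconfig.json        ┃         
 [ ] client.go            ┃         
━━━━━━━━━━━━━━━━━━━━━━━━━━┛         
                ┃                   
                ┃                   
                ┃                   
                ┃                   
                ┃                   
                ┃                   
                ┃                   
━━━━━━━━━━━━━━━━┛                   
                                    


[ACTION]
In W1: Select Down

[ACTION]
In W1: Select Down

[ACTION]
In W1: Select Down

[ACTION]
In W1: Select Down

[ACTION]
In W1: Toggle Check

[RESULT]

──────────────────────────┨         
roject/                   ┃         
 database.json            ┃         
 utils.c                  ┃         
 src/                     ┃         
x] client.rs              ┃         
x] test.ts                ┃         
x] database.c             ┃         
-] src/                   ┃         
 [x] main.c               ┃         
 [x] tsconfig.json        ┃         
 [ ] client.go            ┃         
━━━━━━━━━━━━━━━━━━━━━━━━━━┛         
                ┃                   
                ┃                   
                ┃                   
                ┃                   
                ┃                   
                ┃                   
                ┃                   
━━━━━━━━━━━━━━━━┛                   
                                    


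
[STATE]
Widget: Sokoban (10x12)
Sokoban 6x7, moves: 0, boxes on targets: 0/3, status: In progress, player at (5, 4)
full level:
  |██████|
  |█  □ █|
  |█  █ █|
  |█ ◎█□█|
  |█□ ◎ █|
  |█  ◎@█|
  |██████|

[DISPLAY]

██████    
█  □ █    
█  █ █    
█ ◎█□█    
█□ ◎ █    
█  ◎@█    
██████    
Moves: 0  
          
          
          
          


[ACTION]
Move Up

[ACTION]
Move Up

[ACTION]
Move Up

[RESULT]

██████    
█  □□█    
█  █@█    
█ ◎█ █    
█□ ◎ █    
█  ◎ █    
██████    
Moves: 3  
          
          
          
          


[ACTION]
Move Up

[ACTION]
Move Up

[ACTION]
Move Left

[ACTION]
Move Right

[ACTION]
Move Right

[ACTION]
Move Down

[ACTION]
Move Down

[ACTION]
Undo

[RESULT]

██████    
█  □□█    
█  █ █    
█ ◎█@█    
█□ ◎ █    
█  ◎ █    
██████    
Moves: 4  
          
          
          
          


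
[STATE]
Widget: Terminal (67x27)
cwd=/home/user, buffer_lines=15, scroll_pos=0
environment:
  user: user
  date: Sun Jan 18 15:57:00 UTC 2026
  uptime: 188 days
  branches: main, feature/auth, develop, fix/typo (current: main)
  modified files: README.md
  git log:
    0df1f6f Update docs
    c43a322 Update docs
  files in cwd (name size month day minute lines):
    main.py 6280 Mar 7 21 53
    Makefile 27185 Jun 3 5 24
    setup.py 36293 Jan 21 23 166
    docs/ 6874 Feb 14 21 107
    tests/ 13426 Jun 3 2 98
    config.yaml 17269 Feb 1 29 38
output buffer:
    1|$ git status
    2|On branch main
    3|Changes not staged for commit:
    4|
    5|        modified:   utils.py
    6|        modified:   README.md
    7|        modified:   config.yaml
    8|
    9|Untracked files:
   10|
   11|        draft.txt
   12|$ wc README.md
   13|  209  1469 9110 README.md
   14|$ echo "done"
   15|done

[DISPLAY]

$ git status                                                       
On branch main                                                     
Changes not staged for commit:                                     
                                                                   
        modified:   utils.py                                       
        modified:   README.md                                      
        modified:   config.yaml                                    
                                                                   
Untracked files:                                                   
                                                                   
        draft.txt                                                  
$ wc README.md                                                     
  209  1469 9110 README.md                                         
$ echo "done"                                                      
done                                                               
$ █                                                                
                                                                   
                                                                   
                                                                   
                                                                   
                                                                   
                                                                   
                                                                   
                                                                   
                                                                   
                                                                   
                                                                   


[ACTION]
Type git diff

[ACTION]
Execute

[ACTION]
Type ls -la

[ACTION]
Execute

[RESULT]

                                                                   
        modified:   utils.py                                       
        modified:   README.md                                      
        modified:   config.yaml                                    
                                                                   
Untracked files:                                                   
                                                                   
        draft.txt                                                  
$ wc README.md                                                     
  209  1469 9110 README.md                                         
$ echo "done"                                                      
done                                                               
$ git diff                                                         
diff --git a/main.py b/main.py                                     
--- a/main.py                                                      
+++ b/main.py                                                      
@@ -1,3 +1,4 @@                                                    
+# updated                                                         
 import sys                                                        
$ ls -la                                                           
-rw-r--r--  1 user group     6280 Mar  7 10:21 main.py             
-rw-r--r--  1 user group    27185 Jun  3 10:05 Makefile            
-rw-r--r--  1 user group    36293 Jan 21 10:23 setup.py            
drwxr-xr-x  1 user group     6874 Feb 14 10:21 docs/               
drwxr-xr-x  1 user group    13426 Jun  3 10:02 tests/              
-rw-r--r--  1 user group    17269 Feb  1 10:29 config.yaml         
$ █                                                                


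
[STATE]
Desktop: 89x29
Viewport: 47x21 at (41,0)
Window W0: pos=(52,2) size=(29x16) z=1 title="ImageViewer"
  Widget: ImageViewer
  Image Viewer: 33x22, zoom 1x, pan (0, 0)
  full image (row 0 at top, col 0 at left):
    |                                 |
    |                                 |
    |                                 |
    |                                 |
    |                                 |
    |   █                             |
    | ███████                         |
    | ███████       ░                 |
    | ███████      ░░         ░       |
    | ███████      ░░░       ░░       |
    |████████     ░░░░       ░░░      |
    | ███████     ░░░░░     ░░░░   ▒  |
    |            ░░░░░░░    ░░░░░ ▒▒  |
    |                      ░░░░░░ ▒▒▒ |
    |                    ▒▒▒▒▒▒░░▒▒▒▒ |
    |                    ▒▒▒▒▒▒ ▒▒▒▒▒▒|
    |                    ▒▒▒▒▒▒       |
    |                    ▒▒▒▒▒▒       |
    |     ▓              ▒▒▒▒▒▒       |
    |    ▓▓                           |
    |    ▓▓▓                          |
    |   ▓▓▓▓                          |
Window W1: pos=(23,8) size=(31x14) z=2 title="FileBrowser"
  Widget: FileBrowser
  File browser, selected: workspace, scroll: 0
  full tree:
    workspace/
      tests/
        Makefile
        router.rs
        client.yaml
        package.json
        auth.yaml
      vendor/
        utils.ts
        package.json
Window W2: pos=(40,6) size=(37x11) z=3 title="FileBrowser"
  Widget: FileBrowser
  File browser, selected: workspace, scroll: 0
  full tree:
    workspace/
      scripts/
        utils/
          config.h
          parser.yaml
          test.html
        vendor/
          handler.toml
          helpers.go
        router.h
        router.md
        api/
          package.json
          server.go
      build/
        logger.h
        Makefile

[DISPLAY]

                                               
                                               
           ┏━━━━━━━━━━━━━━━━━━━━━━━━━━━┓       
           ┃ ImageViewer               ┃       
           ┠───────────────────────────┨       
           ┃                           ┃       
━━━━━━━━━━━━━━━━━━━━━━━━━━━━━━━━━━━┓   ┃       
 FileBrowser                       ┃   ┃       
───────────────────────────────────┨   ┃       
> [-] workspace/                   ┃   ┃       
    [+] scripts/                   ┃   ┃       
    [+] build/                     ┃   ┃       
                                   ┃   ┃       
                                   ┃ ░ ┃       
                                   ┃░░ ┃       
                                   ┃░░░┃       
━━━━━━━━━━━━━━━━━━━━━━━━━━━━━━━━━━━┛░░░┃       
            ┃━━━━━━━━━━━━━━━━━━━━━━━━━━┛       
            ┃                                  
            ┃                                  
            ┃                                  


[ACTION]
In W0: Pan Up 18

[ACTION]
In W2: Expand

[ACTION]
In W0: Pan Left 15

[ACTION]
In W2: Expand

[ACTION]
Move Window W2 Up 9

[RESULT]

━━━━━━━━━━━━━━━━━━━━━━━━━━━━━━━━━━━┓           
 FileBrowser                       ┃           
───────────────────────────────────┨━━━┓       
> [-] workspace/                   ┃   ┃       
    [+] scripts/                   ┃───┨       
    [+] build/                     ┃   ┃       
                                   ┃   ┃       
                                   ┃   ┃       
                                   ┃   ┃       
                                   ┃   ┃       
━━━━━━━━━━━━━━━━━━━━━━━━━━━━━━━━━━━┛   ┃       
            ┃███████                   ┃       
            ┃███████       ░           ┃       
            ┃███████      ░░         ░ ┃       
            ┃███████      ░░░       ░░ ┃       
            ┃███████     ░░░░       ░░░┃       
            ┃███████     ░░░░░     ░░░░┃       
            ┃━━━━━━━━━━━━━━━━━━━━━━━━━━┛       
            ┃                                  
            ┃                                  
            ┃                                  


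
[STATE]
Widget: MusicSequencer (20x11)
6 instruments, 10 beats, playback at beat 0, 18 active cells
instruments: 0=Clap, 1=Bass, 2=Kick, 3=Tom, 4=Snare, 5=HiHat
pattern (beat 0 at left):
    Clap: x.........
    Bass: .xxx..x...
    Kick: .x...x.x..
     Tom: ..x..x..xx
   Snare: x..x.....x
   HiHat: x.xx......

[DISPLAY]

      ▼123456789    
  Clap█·········    
  Bass·███··█···    
  Kick·█···█·█··    
   Tom··█··█··██    
 Snare█··█·····█    
 HiHat█·██······    
                    
                    
                    
                    


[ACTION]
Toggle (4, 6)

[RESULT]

      ▼123456789    
  Clap█·········    
  Bass·███··█···    
  Kick·█···█·█··    
   Tom··█··█··██    
 Snare█··█··█··█    
 HiHat█·██······    
                    
                    
                    
                    


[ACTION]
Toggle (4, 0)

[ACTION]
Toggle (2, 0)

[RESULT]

      ▼123456789    
  Clap█·········    
  Bass·███··█···    
  Kick██···█·█··    
   Tom··█··█··██    
 Snare···█··█··█    
 HiHat█·██······    
                    
                    
                    
                    


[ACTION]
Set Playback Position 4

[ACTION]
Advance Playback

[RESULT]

      01234▼6789    
  Clap█·········    
  Bass·███··█···    
  Kick██···█·█··    
   Tom··█··█··██    
 Snare···█··█··█    
 HiHat█·██······    
                    
                    
                    
                    


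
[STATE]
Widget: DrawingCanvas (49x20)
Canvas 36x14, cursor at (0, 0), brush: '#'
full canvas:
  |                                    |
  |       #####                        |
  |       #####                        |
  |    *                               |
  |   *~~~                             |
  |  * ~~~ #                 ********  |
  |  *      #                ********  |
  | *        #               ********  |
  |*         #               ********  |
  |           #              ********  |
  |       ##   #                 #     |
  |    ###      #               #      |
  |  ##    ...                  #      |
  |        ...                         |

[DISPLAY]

+                                                
       #####                                     
       #####                                     
    *                                            
   *~~~                                          
  * ~~~ #                 ********               
  *      #                ********               
 *        #               ********               
*         #               ********               
           #              ********               
       ##   #                 #                  
    ###      #               #                   
  ##    ...                  #                   
        ...                                      
                                                 
                                                 
                                                 
                                                 
                                                 
                                                 


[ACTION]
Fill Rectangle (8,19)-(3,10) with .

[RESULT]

+                                                
       #####                                     
       #####                                     
    *     ..........                             
   *~~~   ..........                             
  * ~~~ # ..........      ********               
  *      #..........      ********               
 *        ..........      ********               
*         ..........      ********               
           #              ********               
       ##   #                 #                  
    ###      #               #                   
  ##    ...                  #                   
        ...                                      
                                                 
                                                 
                                                 
                                                 
                                                 
                                                 


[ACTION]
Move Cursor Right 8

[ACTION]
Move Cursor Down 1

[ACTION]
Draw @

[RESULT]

                                                 
       #@###                                     
       #####                                     
    *     ..........                             
   *~~~   ..........                             
  * ~~~ # ..........      ********               
  *      #..........      ********               
 *        ..........      ********               
*         ..........      ********               
           #              ********               
       ##   #                 #                  
    ###      #               #                   
  ##    ...                  #                   
        ...                                      
                                                 
                                                 
                                                 
                                                 
                                                 
                                                 


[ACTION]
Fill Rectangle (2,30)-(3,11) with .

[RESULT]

                                                 
       #@###                                     
       ####....................                  
    *     .....................                  
   *~~~   ..........                             
  * ~~~ # ..........      ********               
  *      #..........      ********               
 *        ..........      ********               
*         ..........      ********               
           #              ********               
       ##   #                 #                  
    ###      #               #                   
  ##    ...                  #                   
        ...                                      
                                                 
                                                 
                                                 
                                                 
                                                 
                                                 


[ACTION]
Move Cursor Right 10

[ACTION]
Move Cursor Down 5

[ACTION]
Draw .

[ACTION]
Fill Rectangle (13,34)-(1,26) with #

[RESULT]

                                                 
       #@###              #########              
       ####...............#########              
    *     ................#########              
   *~~~   ..........      #########              
  * ~~~ # ..........      #########              
  *      #..........      #########              
 *        ..........      #########              
*         ..........      #########              
           #              #########              
       ##   #             #########              
    ###      #            #########              
  ##    ...               #########              
        ...               #########              
                                                 
                                                 
                                                 
                                                 
                                                 
                                                 


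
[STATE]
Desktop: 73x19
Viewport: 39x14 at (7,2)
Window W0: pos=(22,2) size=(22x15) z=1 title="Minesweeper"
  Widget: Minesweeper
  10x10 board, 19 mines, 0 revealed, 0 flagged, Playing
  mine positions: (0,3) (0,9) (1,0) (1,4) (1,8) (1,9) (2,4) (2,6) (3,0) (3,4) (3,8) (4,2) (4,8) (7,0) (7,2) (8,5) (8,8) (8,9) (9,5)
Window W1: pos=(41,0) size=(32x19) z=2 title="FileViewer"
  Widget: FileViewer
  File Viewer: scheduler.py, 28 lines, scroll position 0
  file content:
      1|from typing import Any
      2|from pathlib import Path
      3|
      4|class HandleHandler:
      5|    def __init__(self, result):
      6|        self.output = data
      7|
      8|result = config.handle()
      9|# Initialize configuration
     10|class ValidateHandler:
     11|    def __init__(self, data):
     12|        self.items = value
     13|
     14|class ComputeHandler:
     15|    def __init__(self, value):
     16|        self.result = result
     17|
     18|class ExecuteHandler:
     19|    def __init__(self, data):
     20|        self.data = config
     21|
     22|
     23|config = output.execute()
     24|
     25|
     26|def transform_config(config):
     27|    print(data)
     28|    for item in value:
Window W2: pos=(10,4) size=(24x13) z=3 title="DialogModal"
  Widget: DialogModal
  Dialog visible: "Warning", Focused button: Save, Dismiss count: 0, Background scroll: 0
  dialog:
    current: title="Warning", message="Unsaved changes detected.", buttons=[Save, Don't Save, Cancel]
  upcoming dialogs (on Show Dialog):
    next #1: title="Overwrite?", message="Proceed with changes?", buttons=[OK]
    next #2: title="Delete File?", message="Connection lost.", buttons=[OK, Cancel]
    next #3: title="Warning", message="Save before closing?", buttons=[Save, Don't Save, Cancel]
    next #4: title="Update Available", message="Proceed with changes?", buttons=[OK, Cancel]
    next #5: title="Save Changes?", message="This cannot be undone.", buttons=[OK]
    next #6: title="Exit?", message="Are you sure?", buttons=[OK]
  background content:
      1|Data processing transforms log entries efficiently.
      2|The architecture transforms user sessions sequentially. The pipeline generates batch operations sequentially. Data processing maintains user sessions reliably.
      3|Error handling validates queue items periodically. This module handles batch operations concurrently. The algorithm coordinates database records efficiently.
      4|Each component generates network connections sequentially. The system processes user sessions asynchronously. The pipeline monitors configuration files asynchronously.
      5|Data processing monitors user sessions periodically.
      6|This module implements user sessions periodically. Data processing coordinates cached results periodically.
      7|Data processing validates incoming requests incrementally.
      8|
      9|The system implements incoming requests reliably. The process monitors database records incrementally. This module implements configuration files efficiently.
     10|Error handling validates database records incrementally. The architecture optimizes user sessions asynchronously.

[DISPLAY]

               ┏━━━━━━━━━━━━━━━━━━┠────
               ┃ Minesweeper      ┃from
   ┏━━━━━━━━━━━━━━━━━━━━━━┓───────┃from
   ┃ DialogModal          ┃       ┃    
   ┠──────────────────────┨       ┃clas
   ┃Data processing transf┃       ┃    
   ┃The architecture trans┃       ┃    
   ┃Er┌────────────────┐at┃       ┃    
   ┃Ea│    Warning     │at┃       ┃resu
   ┃Da│Unsaved changes │to┃       ┃# In
   ┃Th│[Save]  Don't Sa│ts┃       ┃clas
   ┃Da└────────────────┘da┃       ┃    
   ┃                      ┃       ┃    
   ┃The system implements ┃       ┃    


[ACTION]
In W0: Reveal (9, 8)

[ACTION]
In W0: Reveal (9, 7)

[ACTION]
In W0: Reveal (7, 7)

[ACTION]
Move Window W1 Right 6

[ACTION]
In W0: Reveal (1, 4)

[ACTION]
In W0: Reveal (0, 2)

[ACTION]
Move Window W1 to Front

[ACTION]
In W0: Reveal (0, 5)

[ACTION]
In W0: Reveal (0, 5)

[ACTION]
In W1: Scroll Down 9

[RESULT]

               ┏━━━━━━━━━━━━━━━━━━┠────
               ┃ Minesweeper      ┃clas
   ┏━━━━━━━━━━━━━━━━━━━━━━┓───────┃    
   ┃ DialogModal          ┃       ┃    
   ┠──────────────────────┨       ┃    
   ┃Data processing transf┃       ┃clas
   ┃The architecture trans┃       ┃    
   ┃Er┌────────────────┐at┃       ┃    
   ┃Ea│    Warning     │at┃       ┃    
   ┃Da│Unsaved changes │to┃       ┃clas
   ┃Th│[Save]  Don't Sa│ts┃       ┃    
   ┃Da└────────────────┘da┃       ┃    
   ┃                      ┃       ┃    
   ┃The system implements ┃       ┃    


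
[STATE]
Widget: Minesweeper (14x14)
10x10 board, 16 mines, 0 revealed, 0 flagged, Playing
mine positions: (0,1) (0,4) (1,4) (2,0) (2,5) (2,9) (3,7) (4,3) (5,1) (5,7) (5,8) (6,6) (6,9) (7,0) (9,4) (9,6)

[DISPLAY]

■■■■■■■■■■    
■■■■■■■■■■    
■■■■■■■■■■    
■■■■■■■■■■    
■■■■■■■■■■    
■■■■■■■■■■    
■■■■■■■■■■    
■■■■■■■■■■    
■■■■■■■■■■    
■■■■■■■■■■    
              
              
              
              


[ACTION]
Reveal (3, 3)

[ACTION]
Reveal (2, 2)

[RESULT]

■■■■■■■■■■    
■212■■■■■■    
■1 1■■■■■■    
■111■■■■■■    
■■■■■■■■■■    
■■■■■■■■■■    
■■■■■■■■■■    
■■■■■■■■■■    
■■■■■■■■■■    
■■■■■■■■■■    
              
              
              
              


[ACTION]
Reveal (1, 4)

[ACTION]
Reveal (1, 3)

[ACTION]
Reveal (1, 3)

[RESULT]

■✹■■✹■■■■■    
■212✹■■■■■    
✹1 1■✹■■■✹    
■111■■■✹■■    
■■■✹■■■■■■    
■✹■■■■■✹✹■    
■■■■■■✹■■✹    
✹■■■■■■■■■    
■■■■■■■■■■    
■■■■✹■✹■■■    
              
              
              
              


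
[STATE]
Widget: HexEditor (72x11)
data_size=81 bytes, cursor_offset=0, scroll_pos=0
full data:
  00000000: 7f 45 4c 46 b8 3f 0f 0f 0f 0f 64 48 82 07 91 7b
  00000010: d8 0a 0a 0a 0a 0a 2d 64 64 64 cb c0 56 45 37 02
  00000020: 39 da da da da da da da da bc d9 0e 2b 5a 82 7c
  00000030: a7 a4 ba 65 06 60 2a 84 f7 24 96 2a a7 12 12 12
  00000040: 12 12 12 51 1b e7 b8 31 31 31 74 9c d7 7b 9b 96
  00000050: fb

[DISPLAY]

00000000  7F 45 4c 46 b8 3f 0f 0f  0f 0f 64 48 82 07 91 7b  |.ELF.?....d
00000010  d8 0a 0a 0a 0a 0a 2d 64  64 64 cb c0 56 45 37 02  |......-ddd.
00000020  39 da da da da da da da  da bc d9 0e 2b 5a 82 7c  |9..........
00000030  a7 a4 ba 65 06 60 2a 84  f7 24 96 2a a7 12 12 12  |...e.`*..$.
00000040  12 12 12 51 1b e7 b8 31  31 31 74 9c d7 7b 9b 96  |...Q...111t
00000050  fb                                                |.          
                                                                        
                                                                        
                                                                        
                                                                        
                                                                        


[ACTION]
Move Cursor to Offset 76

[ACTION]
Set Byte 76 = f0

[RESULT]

00000000  7f 45 4c 46 b8 3f 0f 0f  0f 0f 64 48 82 07 91 7b  |.ELF.?....d
00000010  d8 0a 0a 0a 0a 0a 2d 64  64 64 cb c0 56 45 37 02  |......-ddd.
00000020  39 da da da da da da da  da bc d9 0e 2b 5a 82 7c  |9..........
00000030  a7 a4 ba 65 06 60 2a 84  f7 24 96 2a a7 12 12 12  |...e.`*..$.
00000040  12 12 12 51 1b e7 b8 31  31 31 74 9c F0 7b 9b 96  |...Q...111t
00000050  fb                                                |.          
                                                                        
                                                                        
                                                                        
                                                                        
                                                                        


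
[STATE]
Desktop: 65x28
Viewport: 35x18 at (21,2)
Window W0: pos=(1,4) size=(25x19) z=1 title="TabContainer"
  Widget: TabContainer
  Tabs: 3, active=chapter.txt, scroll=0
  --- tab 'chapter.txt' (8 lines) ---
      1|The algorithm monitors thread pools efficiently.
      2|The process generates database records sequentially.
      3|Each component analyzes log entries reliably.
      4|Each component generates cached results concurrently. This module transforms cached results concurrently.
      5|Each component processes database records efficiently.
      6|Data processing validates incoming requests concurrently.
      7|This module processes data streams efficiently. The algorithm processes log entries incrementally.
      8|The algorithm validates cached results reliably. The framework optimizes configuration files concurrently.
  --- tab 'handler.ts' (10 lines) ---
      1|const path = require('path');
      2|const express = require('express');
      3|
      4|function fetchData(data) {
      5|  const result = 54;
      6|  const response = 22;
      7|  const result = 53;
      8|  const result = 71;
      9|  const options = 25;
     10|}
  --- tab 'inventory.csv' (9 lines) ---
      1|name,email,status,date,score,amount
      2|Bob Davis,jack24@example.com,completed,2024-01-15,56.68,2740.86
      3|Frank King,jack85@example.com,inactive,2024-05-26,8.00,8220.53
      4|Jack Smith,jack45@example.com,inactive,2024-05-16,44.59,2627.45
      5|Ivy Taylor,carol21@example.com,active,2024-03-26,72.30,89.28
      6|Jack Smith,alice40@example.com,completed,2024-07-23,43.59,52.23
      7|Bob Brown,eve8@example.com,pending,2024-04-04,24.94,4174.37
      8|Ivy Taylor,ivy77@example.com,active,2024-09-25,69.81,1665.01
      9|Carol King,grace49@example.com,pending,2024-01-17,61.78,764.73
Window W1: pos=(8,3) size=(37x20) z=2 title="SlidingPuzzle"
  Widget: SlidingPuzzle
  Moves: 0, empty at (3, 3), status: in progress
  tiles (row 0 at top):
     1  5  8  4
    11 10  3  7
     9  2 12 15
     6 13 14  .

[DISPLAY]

                                   
━━━━━━━━━━━━━━━━━━━━━━━┓           
le                     ┃           
───────────────────────┨           
───┬────┐              ┃           
 8 │  4 │              ┃           
───┼────┤              ┃           
 3 │  7 │              ┃           
───┼────┤              ┃           
12 │ 15 │              ┃           
───┼────┤              ┃           
14 │    │              ┃           
───┴────┘              ┃           
                       ┃           
                       ┃           
                       ┃           
                       ┃           
                       ┃           


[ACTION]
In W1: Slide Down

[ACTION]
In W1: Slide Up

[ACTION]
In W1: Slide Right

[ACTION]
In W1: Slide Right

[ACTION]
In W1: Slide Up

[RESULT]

                                   
━━━━━━━━━━━━━━━━━━━━━━━┓           
le                     ┃           
───────────────────────┨           
───┬────┐              ┃           
 8 │  4 │              ┃           
───┼────┤              ┃           
 3 │  7 │              ┃           
───┼────┤              ┃           
12 │ 15 │              ┃           
───┼────┤              ┃           
13 │ 14 │              ┃           
───┴────┘              ┃           
                       ┃           
                       ┃           
                       ┃           
                       ┃           
                       ┃           
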